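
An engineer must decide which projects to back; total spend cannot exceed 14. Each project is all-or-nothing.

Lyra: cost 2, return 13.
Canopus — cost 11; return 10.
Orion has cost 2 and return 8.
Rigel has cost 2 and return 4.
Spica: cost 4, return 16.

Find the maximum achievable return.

Allowing fractional choices, the relaxed optimum would be about 44.6, but projects are indivisible.
Lyra + Rigel + Spica: cost 2 + 2 + 4 = 8 ≤ 14, return 13 + 4 + 16 = 33.
Lyra + Orion + Spica: cost 2 + 2 + 4 = 8 ≤ 14, return 13 + 8 + 16 = 37.
Lyra + Orion + Rigel + Spica: cost 2 + 2 + 2 + 4 = 10 ≤ 14, return 13 + 8 + 4 + 16 = 41.
Best is Lyra, Orion, Rigel, and Spica with total return 41.

41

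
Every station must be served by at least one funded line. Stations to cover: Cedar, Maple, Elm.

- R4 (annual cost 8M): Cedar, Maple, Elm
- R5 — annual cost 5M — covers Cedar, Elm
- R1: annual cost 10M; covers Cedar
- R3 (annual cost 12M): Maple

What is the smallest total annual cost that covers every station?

8

The greedy cost-per-new-station heuristic would pick R5 and R4 for 13, but a cheaper cover exists.
R4 alone covers Cedar, Maple, Elm — every station.
Total annual cost: 8.
No cover costs less than 8.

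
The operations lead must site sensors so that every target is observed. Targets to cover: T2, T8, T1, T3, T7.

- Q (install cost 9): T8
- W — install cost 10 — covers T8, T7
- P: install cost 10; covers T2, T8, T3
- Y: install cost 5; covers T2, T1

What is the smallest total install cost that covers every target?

This is a weighted set-cover instance.
Choose W, P, and Y: together they cover T2, T8, T1, T3, T7 — every target.
Total install cost: 10 + 10 + 5 = 25.

25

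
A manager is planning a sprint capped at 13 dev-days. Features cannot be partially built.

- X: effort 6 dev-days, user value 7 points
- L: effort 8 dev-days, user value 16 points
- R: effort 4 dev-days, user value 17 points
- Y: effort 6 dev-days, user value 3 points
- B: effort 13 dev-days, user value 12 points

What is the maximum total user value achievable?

This is an integer program with binary decision variables.
Take L and R: effort 8 + 4 = 12 ≤ 13, user value 16 + 17 = 33.
No other feasible combination does better.

33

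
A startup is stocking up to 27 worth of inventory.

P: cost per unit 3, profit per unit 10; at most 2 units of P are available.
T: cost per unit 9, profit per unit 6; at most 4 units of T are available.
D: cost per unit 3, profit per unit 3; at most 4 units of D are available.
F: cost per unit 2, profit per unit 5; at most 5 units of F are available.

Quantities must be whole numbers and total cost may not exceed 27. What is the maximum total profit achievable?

Take 2×P, 3×D, and 5×F: cost 25 ≤ 27, profit 2·10 + 3·3 + 5·5 = 54.
P has the best ratio (10/3) and is taken to its limit of 2; remaining capacity is filled optimally with the others.

54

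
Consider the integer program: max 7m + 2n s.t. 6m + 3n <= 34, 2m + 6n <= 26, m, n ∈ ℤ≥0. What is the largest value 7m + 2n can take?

(m,n)=(5,1): 6·5+3·1=33≤34, 2·5+6·1=16≤26, objective 37.
(m,n)=(5,0): 6·5+3·0=30≤34, 2·5+6·0=10≤26, objective 35.
(m,n)=(4,2): 6·4+3·2=30≤34, 2·4+6·2=20≤26, objective 32.
No feasible integer point exceeds 37.

37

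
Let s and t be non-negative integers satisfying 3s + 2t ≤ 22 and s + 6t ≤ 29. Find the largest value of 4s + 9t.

Relaxing integrality, the LP optimum is 55.06 at (s,t) = (4.62, 4.06), which is not an integer point.
(s,t)=(4,4): 3·4+2·4=20≤22, 1·4+6·4=28≤29, objective 52.
(s,t)=(3,4): 3·3+2·4=17≤22, 1·3+6·4=27≤29, objective 48.
Maximum is 52 at (s,t)=(4,4).

52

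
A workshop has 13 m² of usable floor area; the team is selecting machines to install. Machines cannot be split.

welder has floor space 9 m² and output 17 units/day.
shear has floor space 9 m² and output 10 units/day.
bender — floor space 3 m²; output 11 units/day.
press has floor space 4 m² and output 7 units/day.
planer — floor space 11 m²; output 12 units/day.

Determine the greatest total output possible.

Take welder and bender: floor space 9 + 3 = 12 ≤ 13, output 17 + 11 = 28.
No other feasible combination does better.

28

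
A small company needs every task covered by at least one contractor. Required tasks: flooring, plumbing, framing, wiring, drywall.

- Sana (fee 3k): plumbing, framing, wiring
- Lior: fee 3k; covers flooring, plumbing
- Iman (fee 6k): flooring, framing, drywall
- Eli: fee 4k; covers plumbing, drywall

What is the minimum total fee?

9

This is an integer covering problem.
Choose Sana and Iman: together they cover flooring, plumbing, framing, wiring, drywall — every task.
Total fee: 3 + 6 = 9.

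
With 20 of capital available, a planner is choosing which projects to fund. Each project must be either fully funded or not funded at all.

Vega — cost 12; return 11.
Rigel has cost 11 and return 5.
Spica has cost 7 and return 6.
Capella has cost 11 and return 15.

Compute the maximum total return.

Capella: cost 11 ≤ 20, return 15.
Vega + Spica: cost 12 + 7 = 19 ≤ 20, return 11 + 6 = 17.
Spica + Capella: cost 7 + 11 = 18 ≤ 20, return 6 + 15 = 21.
Best is Spica and Capella with total return 21.

21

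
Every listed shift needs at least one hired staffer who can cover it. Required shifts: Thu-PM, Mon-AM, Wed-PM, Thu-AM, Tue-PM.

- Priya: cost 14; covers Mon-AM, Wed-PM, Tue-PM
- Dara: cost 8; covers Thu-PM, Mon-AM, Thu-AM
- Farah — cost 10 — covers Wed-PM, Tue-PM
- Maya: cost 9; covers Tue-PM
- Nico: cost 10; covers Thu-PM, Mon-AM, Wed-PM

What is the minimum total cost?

18

This is an integer covering problem.
Choose Dara and Farah: together they cover Thu-PM, Mon-AM, Wed-PM, Thu-AM, Tue-PM — every shift.
Total cost: 8 + 10 = 18.
No cover costs less than 18.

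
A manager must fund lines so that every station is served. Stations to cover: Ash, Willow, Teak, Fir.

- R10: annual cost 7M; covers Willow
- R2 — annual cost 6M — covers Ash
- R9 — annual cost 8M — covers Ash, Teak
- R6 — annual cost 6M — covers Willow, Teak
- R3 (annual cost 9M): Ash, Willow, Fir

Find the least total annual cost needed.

This is an integer covering problem.
Choose R6 and R3: together they cover Ash, Willow, Teak, Fir — every station.
Total annual cost: 6 + 9 = 15.
No cover costs less than 15.

15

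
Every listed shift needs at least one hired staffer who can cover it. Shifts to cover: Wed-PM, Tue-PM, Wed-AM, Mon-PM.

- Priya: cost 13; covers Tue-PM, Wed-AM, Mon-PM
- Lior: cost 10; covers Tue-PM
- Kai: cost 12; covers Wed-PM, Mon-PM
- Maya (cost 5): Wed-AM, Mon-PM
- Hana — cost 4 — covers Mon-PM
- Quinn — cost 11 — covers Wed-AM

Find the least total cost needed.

Choose Priya and Kai: together they cover Wed-PM, Tue-PM, Wed-AM, Mon-PM — every shift.
Total cost: 13 + 12 = 25.

25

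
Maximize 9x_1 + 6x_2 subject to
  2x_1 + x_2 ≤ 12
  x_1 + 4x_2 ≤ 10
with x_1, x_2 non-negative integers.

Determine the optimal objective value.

(x_1,x_2)=(6,0): 2·6+1·0=12≤12, 1·6+4·0=6≤10, objective 54.
(x_1,x_2)=(5,1): 2·5+1·1=11≤12, 1·5+4·1=9≤10, objective 51.
(x_1,x_2)=(5,0): 2·5+1·0=10≤12, 1·5+4·0=5≤10, objective 45.
Maximum is 54 at (x_1,x_2)=(6,0).

54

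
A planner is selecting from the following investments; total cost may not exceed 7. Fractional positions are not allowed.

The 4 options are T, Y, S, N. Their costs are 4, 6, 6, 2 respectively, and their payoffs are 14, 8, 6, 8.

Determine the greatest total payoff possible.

22

This is an integer program with binary decision variables.
Take T and N: cost 4 + 2 = 6 ≤ 7, payoff 14 + 8 = 22.
No other feasible combination does better.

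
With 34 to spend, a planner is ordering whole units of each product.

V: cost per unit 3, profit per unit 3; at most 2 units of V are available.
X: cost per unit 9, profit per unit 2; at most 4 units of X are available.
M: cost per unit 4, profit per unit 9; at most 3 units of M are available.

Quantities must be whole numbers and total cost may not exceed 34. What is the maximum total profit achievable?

35

2×V, 1×X, and 3×M: cost 27 ≤ 34, profit 2·3 + 1·2 + 3·9 = 35.
1×V, 2×X, and 3×M: cost 33 ≤ 34, profit 1·3 + 2·2 + 3·9 = 34.
Best is 35.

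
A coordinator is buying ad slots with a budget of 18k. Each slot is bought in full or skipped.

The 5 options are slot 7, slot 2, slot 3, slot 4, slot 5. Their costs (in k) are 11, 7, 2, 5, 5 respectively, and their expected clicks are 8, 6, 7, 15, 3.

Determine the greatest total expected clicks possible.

30

Allowing fractional choices, the relaxed optimum would be about 30.9, but ad slots are indivisible.
slot 2 + slot 3 + slot 4: cost 7 + 2 + 5 = 14 ≤ 18, expected clicks 6 + 7 + 15 = 28.
slot 7 + slot 3 + slot 4: cost 11 + 2 + 5 = 18 ≤ 18, expected clicks 8 + 7 + 15 = 30.
slot 3 + slot 4 + slot 5: cost 2 + 5 + 5 = 12 ≤ 18, expected clicks 7 + 15 + 3 = 25.
Best is slot 7, slot 3, and slot 4 with total expected clicks 30.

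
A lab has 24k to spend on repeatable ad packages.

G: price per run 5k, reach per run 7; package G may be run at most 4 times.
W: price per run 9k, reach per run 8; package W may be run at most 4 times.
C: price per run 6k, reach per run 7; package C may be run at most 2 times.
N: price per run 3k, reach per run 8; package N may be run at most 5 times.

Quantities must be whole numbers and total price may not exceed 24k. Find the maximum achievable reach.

48

This is a bounded integer knapsack.
Take 1×W and 5×N: price 24 ≤ 24, reach 1·8 + 5·8 = 48.
N has the best ratio (8/3) and is taken to its limit of 5; remaining capacity is filled optimally with the others.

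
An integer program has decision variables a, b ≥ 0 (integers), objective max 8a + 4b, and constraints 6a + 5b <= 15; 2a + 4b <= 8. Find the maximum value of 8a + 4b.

16

The continuous relaxation peaks at (2.5, 0) with value 20.00; rounding to a feasible lattice point costs some objective.
(a,b)=(2,0): 6·2+5·0=12≤15, 2·2+4·0=4≤8, objective 16.
(a,b)=(1,1): 6·1+5·1=11≤15, 2·1+4·1=6≤8, objective 12.
(a,b)=(1,0): 6·1+5·0=6≤15, 2·1+4·0=2≤8, objective 8.
The best lattice point is (2,0), giving 16.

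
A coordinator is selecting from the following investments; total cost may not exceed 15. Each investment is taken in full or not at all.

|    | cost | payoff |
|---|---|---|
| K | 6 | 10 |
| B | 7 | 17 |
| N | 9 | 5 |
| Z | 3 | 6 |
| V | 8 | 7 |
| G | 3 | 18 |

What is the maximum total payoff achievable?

Take B, Z, and G: cost 7 + 3 + 3 = 13 ≤ 15, payoff 17 + 6 + 18 = 41.
No other feasible combination does better.

41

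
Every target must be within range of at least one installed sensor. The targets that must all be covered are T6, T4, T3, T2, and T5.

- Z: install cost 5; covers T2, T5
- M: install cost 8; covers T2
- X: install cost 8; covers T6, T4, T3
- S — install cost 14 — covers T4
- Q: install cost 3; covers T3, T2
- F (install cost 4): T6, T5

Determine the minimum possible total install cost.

The greedy cost-per-new-target heuristic would pick Q, F, and X for 15, but a cheaper cover exists.
Choose Z and X: together they cover T6, T4, T3, T2, T5 — every target.
Total install cost: 5 + 8 = 13.
No cover costs less than 13.

13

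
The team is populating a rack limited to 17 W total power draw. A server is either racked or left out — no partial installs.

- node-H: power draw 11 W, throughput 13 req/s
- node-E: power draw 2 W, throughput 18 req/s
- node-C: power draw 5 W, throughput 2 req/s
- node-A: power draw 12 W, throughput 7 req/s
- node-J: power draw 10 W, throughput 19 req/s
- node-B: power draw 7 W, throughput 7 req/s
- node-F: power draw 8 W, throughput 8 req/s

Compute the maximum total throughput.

Allowing fractional choices, the relaxed optimum would be about 42.9, but servers are indivisible.
node-E + node-C + node-J: power draw 2 + 5 + 10 = 17 ≤ 17, throughput 18 + 2 + 19 = 39.
node-E + node-J: power draw 2 + 10 = 12 ≤ 17, throughput 18 + 19 = 37.
Best is node-E, node-C, and node-J with total throughput 39.

39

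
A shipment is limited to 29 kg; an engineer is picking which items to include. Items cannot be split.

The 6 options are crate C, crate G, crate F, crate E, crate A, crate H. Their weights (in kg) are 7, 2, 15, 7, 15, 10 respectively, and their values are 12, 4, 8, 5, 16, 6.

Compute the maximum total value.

crate C + crate G + crate A: weight 7 + 2 + 15 = 24 ≤ 29, value 12 + 4 + 16 = 32.
crate C + crate A: weight 7 + 15 = 22 ≤ 29, value 12 + 16 = 28.
crate C + crate E + crate A: weight 7 + 7 + 15 = 29 ≤ 29, value 12 + 5 + 16 = 33.
Best is crate C, crate E, and crate A with total value 33.

33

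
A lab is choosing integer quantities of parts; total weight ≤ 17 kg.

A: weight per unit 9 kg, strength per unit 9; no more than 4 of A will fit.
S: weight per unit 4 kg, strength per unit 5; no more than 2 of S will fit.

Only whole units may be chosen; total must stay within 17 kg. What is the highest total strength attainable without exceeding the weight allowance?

19

Take 1×A and 2×S: weight 17 ≤ 17, strength 1·9 + 2·5 = 19.
S has the best ratio (5/4) and is taken to its limit of 2; remaining capacity is filled optimally with the others.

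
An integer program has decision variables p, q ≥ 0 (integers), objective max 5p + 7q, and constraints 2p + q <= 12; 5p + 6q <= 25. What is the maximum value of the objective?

Relaxing integrality, the LP optimum is 29.17 at (p,q) = (0, 4.17), which is not an integer point.
(p,q)=(0,4): 2·0+1·4=4≤12, 5·0+6·4=24≤25, objective 28.
(p,q)=(1,3): 2·1+1·3=5≤12, 5·1+6·3=23≤25, objective 26.
(p,q)=(0,3): 2·0+1·3=3≤12, 5·0+6·3=18≤25, objective 21.
The best lattice point is (0,4), giving 28.

28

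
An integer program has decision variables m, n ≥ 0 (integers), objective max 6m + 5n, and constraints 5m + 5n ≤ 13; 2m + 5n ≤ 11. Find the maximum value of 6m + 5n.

Relaxing integrality, the LP optimum is 15.60 at (m,n) = (2.6, 0), which is not an integer point.
(m,n)=(2,0): 5·2+5·0=10≤13, 2·2+5·0=4≤11, objective 12.
(m,n)=(1,1): 5·1+5·1=10≤13, 2·1+5·1=7≤11, objective 11.
(m,n)=(1,0): 5·1+5·0=5≤13, 2·1+5·0=2≤11, objective 6.
The best lattice point is (2,0), giving 12.

12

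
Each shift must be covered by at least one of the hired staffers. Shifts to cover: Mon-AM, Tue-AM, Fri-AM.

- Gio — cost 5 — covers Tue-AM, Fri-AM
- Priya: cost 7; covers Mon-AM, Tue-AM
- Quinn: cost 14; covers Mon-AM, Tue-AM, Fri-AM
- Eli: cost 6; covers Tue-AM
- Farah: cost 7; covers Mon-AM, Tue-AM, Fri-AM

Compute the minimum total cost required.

Farah alone covers Mon-AM, Tue-AM, Fri-AM — every shift.
Total cost: 7.
No cover costs less than 7.

7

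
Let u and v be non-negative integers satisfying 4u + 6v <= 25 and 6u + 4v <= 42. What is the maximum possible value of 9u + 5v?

54

The continuous relaxation peaks at (6.25, 0) with value 56.25; rounding to a feasible lattice point costs some objective.
(u,v)=(6,0): 4·6+6·0=24≤25, 6·6+4·0=36≤42, objective 54.
(u,v)=(5,0): 4·5+6·0=20≤25, 6·5+4·0=30≤42, objective 45.
Maximum is 54 at (u,v)=(6,0).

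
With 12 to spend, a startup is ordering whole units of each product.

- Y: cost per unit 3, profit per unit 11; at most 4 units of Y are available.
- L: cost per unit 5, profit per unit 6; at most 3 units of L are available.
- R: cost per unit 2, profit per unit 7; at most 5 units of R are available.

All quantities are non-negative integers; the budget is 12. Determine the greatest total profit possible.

This is a bounded integer knapsack.
2×Y and 3×R: cost 12 ≤ 12, profit 2·11 + 3·7 = 43.
4×Y: cost 12 ≤ 12, profit 4·11 = 44.
Best is 44.

44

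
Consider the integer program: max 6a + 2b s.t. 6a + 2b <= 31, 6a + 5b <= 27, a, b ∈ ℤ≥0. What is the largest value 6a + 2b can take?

24

Relaxing integrality, the LP optimum is 27.00 at (a,b) = (4.5, 0), which is not an integer point.
(a,b)=(4,0): 6·4+2·0=24≤31, 6·4+5·0=24≤27, objective 24.
(a,b)=(3,1): 6·3+2·1=20≤31, 6·3+5·1=23≤27, objective 20.
(a,b)=(3,0): 6·3+2·0=18≤31, 6·3+5·0=18≤27, objective 18.
No feasible integer point exceeds 24.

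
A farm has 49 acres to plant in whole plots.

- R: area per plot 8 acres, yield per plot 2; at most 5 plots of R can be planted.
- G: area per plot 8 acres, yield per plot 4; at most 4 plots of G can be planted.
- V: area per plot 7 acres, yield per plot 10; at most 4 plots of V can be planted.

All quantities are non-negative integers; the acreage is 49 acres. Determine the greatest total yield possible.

This is a bounded integer knapsack.
2×G and 4×V: area 44 ≤ 49, yield 2·4 + 4·10 = 48.
1×R, 1×G, and 4×V: area 44 ≤ 49, yield 1·2 + 1·4 + 4·10 = 46.
Best is 48.

48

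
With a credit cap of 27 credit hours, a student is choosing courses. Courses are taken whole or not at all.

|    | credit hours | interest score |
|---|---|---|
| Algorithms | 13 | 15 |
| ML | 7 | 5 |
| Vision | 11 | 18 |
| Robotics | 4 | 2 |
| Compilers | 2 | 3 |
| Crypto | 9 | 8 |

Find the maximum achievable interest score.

Allowing fractional choices, the relaxed optimum would be about 36.9, but courses are indivisible.
Algorithms + Vision + Compilers: credit hours 13 + 11 + 2 = 26 ≤ 27, interest score 15 + 18 + 3 = 36.
Algorithms + Vision: credit hours 13 + 11 = 24 ≤ 27, interest score 15 + 18 = 33.
Best is Algorithms, Vision, and Compilers with total interest score 36.

36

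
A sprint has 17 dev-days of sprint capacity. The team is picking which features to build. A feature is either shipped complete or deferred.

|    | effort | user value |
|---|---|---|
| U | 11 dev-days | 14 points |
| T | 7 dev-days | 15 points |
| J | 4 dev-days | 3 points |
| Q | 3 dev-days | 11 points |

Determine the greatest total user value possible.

Take T, J, and Q: effort 7 + 4 + 3 = 14 ≤ 17, user value 15 + 3 + 11 = 29.
No other feasible combination does better.

29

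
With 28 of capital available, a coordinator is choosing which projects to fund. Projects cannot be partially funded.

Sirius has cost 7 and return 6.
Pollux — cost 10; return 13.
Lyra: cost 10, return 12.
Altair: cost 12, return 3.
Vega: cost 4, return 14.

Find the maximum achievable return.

39

Allowing fractional choices, the relaxed optimum would be about 42.4, but projects are indivisible.
Pollux + Lyra + Vega: cost 10 + 10 + 4 = 24 ≤ 28, return 13 + 12 + 14 = 39.
Sirius + Lyra + Vega: cost 7 + 10 + 4 = 21 ≤ 28, return 6 + 12 + 14 = 32.
Sirius + Pollux + Vega: cost 7 + 10 + 4 = 21 ≤ 28, return 6 + 13 + 14 = 33.
Best is Pollux, Lyra, and Vega with total return 39.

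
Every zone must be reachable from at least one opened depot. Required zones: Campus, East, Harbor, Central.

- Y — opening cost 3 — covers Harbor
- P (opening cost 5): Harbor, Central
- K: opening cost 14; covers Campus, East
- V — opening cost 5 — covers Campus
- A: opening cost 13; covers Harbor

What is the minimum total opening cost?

This is an integer covering problem.
Choose P and K: together they cover Campus, East, Harbor, Central — every zone.
Total opening cost: 5 + 14 = 19.

19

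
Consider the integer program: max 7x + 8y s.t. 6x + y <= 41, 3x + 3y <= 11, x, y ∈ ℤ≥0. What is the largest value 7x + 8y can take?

24

Relaxing integrality, the LP optimum is 29.33 at (x,y) = (0, 3.67), which is not an integer point.
(x,y)=(0,3): 6·0+1·3=3≤41, 3·0+3·3=9≤11, objective 24.
(x,y)=(1,2): 6·1+1·2=8≤41, 3·1+3·2=9≤11, objective 23.
(x,y)=(0,2): 6·0+1·2=2≤41, 3·0+3·2=6≤11, objective 16.
No feasible integer point exceeds 24.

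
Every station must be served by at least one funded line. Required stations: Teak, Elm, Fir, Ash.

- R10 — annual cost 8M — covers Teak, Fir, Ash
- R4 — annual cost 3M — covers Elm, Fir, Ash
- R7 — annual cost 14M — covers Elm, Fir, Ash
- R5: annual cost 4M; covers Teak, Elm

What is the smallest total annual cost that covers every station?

This is a weighted set-cover instance.
Choose R4 and R5: together they cover Teak, Elm, Fir, Ash — every station.
Total annual cost: 3 + 4 = 7.

7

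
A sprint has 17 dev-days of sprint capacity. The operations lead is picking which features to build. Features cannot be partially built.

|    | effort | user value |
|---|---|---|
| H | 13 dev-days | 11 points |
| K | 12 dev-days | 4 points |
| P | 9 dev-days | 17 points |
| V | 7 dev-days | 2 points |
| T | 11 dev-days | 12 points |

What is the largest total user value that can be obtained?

Allowing fractional choices, the relaxed optimum would be about 25.7, but features are indivisible.
P + V: effort 9 + 7 = 16 ≤ 17, user value 17 + 2 = 19.
P: effort 9 ≤ 17, user value 17.
T: effort 11 ≤ 17, user value 12.
Best is P and V with total user value 19.

19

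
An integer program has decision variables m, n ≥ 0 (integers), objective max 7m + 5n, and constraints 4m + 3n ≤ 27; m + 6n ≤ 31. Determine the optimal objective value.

The continuous relaxation peaks at (6.75, 0) with value 47.25; rounding to a feasible lattice point costs some objective.
(m,n)=(6,1): 4·6+3·1=27≤27, 1·6+6·1=12≤31, objective 47.
(m,n)=(5,2): 4·5+3·2=26≤27, 1·5+6·2=17≤31, objective 45.
(m,n)=(6,0): 4·6+3·0=24≤27, 1·6+6·0=6≤31, objective 42.
(m,n)=(5,1): 4·5+3·1=23≤27, 1·5+6·1=11≤31, objective 40.
Maximum is 47 at (m,n)=(6,1).

47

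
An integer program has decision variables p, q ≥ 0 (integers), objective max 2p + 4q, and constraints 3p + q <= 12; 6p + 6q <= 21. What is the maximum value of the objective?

12

The continuous relaxation peaks at (0, 3.5) with value 14.00; rounding to a feasible lattice point costs some objective.
(p,q)=(0,3): 3·0+1·3=3≤12, 6·0+6·3=18≤21, objective 12.
(p,q)=(1,2): 3·1+1·2=5≤12, 6·1+6·2=18≤21, objective 10.
Maximum is 12 at (p,q)=(0,3).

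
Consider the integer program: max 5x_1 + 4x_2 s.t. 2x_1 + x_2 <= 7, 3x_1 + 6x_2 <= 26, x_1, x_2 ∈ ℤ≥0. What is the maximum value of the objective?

22

Relaxing integrality, the LP optimum is 22.67 at (x_1,x_2) = (1.78, 3.44), which is not an integer point.
(x_1,x_2)=(2,3): 2·2+1·3=7≤7, 3·2+6·3=24≤26, objective 22.
(x_1,x_2)=(2,2): 2·2+1·2=6≤7, 3·2+6·2=18≤26, objective 18.
(x_1,x_2)=(1,3): 2·1+1·3=5≤7, 3·1+6·3=21≤26, objective 17.
No feasible integer point exceeds 22.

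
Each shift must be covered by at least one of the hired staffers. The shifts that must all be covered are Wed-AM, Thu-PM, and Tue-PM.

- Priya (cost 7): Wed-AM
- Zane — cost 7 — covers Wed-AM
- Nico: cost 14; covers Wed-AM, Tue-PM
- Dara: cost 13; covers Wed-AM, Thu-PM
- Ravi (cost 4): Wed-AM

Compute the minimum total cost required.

27

Choose Nico and Dara: together they cover Wed-AM, Thu-PM, Tue-PM — every shift.
Total cost: 14 + 13 = 27.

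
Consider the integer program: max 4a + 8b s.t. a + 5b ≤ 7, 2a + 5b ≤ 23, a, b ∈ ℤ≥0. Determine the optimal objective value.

28

(a,b)=(7,0): 1·7+5·0=7≤7, 2·7+5·0=14≤23, objective 28.
(a,b)=(6,0): 1·6+5·0=6≤7, 2·6+5·0=12≤23, objective 24.
No feasible integer point exceeds 28.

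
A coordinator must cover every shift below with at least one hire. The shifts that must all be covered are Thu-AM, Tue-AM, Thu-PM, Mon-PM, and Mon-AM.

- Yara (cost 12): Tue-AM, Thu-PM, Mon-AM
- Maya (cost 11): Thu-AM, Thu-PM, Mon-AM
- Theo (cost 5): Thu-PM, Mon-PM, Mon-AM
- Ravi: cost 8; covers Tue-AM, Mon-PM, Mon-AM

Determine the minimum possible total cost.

This is a weighted set-cover instance.
The greedy cost-per-new-shift heuristic would pick Theo, Ravi, and Maya for 24, but a cheaper cover exists.
Choose Maya and Ravi: together they cover Thu-AM, Tue-AM, Thu-PM, Mon-PM, Mon-AM — every shift.
Total cost: 11 + 8 = 19.
No cover costs less than 19.

19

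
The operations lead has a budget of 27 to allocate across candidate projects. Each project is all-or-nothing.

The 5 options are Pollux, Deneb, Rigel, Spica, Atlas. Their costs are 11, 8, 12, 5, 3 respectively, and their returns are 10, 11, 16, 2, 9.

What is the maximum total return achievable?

36

Allowing fractional choices, the relaxed optimum would be about 39.6, but projects are indivisible.
Pollux + Deneb + Spica + Atlas: cost 11 + 8 + 5 + 3 = 27 ≤ 27, return 10 + 11 + 2 + 9 = 32.
Pollux + Rigel + Atlas: cost 11 + 12 + 3 = 26 ≤ 27, return 10 + 16 + 9 = 35.
Deneb + Rigel + Atlas: cost 8 + 12 + 3 = 23 ≤ 27, return 11 + 16 + 9 = 36.
Best is Deneb, Rigel, and Atlas with total return 36.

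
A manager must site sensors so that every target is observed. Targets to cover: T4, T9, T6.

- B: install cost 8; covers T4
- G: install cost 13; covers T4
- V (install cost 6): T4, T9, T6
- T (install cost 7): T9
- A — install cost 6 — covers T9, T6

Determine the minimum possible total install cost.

6

V alone covers T4, T9, T6 — every target.
Total install cost: 6.
No cover costs less than 6.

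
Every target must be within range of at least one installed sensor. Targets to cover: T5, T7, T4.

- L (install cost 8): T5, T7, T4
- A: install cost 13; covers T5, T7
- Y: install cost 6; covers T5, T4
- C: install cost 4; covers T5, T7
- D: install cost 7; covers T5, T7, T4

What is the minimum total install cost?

This is an integer covering problem.
The greedy cost-per-new-target heuristic would pick C and Y for 10, but a cheaper cover exists.
D alone covers T5, T7, T4 — every target.
Total install cost: 7.
No cover costs less than 7.

7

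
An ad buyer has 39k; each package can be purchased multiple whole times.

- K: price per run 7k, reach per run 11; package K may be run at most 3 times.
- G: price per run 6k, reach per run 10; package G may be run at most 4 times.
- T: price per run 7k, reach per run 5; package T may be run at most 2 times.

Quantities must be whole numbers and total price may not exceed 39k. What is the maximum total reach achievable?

G has the best ratio (10/6); taking only G gives at most 4×10 = 40 (stopped by the supply cap of 4).
Mixing does better — 3×K and 3×G: price 39 ≤ 39, reach 3·11 + 3·10 = 63.

63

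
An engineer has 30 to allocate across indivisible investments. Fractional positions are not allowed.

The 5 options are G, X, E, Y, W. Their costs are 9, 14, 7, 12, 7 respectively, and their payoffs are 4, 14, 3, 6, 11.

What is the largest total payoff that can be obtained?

Take G, X, and W: cost 9 + 14 + 7 = 30 ≤ 30, payoff 4 + 14 + 11 = 29.
No other feasible combination does better.

29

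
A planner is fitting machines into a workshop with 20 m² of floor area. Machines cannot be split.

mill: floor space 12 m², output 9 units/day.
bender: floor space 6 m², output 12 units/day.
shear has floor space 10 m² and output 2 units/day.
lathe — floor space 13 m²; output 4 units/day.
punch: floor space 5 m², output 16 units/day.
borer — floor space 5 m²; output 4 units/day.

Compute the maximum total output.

32

Treat it as a binary knapsack problem.
bender + punch: floor space 6 + 5 = 11 ≤ 20, output 12 + 16 = 28.
bender + punch + borer: floor space 6 + 5 + 5 = 16 ≤ 20, output 12 + 16 + 4 = 32.
Best is bender, punch, and borer with total output 32.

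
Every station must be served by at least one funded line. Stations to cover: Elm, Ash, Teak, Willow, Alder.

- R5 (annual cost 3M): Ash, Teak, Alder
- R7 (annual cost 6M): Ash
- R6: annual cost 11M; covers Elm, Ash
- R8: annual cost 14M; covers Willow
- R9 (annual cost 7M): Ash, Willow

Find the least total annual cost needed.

21

This is a weighted set-cover instance.
Choose R5, R6, and R9: together they cover Elm, Ash, Teak, Willow, Alder — every station.
Total annual cost: 3 + 11 + 7 = 21.
No cover costs less than 21.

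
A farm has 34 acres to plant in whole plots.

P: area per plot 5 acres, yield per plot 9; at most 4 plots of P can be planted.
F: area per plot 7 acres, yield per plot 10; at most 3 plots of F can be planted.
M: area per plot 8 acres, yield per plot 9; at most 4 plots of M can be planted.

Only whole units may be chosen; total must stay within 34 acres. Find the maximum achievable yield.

56

This is a bounded integer knapsack.
P has the best ratio (9/5); taking only P gives at most 4×9 = 36 (stopped by the supply cap of 4).
Mixing does better — 4×P and 2×F: area 34 ≤ 34, yield 4·9 + 2·10 = 56.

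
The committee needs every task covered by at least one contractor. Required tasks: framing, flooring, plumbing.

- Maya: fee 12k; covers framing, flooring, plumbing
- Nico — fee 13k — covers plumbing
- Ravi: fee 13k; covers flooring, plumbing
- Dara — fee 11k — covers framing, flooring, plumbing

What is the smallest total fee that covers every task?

Dara alone covers framing, flooring, plumbing — every task.
Total fee: 11.
No cover costs less than 11.

11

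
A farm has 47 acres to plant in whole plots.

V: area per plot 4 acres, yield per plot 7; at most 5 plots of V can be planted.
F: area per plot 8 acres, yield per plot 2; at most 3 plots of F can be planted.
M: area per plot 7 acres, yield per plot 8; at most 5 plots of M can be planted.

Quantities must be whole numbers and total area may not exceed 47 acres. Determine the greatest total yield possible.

4×V and 4×M: area 44 ≤ 47, yield 4·7 + 4·8 = 60.
3×V and 5×M: area 47 ≤ 47, yield 3·7 + 5·8 = 61.
Best is 61.

61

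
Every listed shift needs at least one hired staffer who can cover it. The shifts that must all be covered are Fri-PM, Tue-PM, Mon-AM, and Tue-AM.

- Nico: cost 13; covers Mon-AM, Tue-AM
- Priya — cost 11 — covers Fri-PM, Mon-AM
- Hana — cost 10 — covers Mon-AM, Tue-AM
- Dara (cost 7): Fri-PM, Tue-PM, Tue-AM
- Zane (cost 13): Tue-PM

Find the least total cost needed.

Choose Hana and Dara: together they cover Fri-PM, Tue-PM, Mon-AM, Tue-AM — every shift.
Total cost: 10 + 7 = 17.
No cover costs less than 17.

17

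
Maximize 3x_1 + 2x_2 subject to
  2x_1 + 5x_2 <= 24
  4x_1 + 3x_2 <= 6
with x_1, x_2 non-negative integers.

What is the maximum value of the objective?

Relaxing integrality, the LP optimum is 4.50 at (x_1,x_2) = (1.5, 0), which is not an integer point.
(x_1,x_2)=(0,2): 2·0+5·2=10≤24, 4·0+3·2=6≤6, objective 4.
(x_1,x_2)=(1,0): 2·1+5·0=2≤24, 4·1+3·0=4≤6, objective 3.
The best lattice point is (0,2), giving 4.

4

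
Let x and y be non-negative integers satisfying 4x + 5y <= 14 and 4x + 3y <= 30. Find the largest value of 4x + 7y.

Relaxing integrality, the LP optimum is 19.60 at (x,y) = (0, 2.8), which is not an integer point.
(x,y)=(1,2): 4·1+5·2=14≤14, 4·1+3·2=10≤30, objective 18.
(x,y)=(2,1): 4·2+5·1=13≤14, 4·2+3·1=11≤30, objective 15.
No feasible integer point exceeds 18.

18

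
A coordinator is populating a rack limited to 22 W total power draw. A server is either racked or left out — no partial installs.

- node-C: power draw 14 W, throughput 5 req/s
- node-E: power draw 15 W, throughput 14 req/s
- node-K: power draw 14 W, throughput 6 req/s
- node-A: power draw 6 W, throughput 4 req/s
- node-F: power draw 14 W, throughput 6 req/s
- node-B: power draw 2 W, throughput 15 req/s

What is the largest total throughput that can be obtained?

29

This is an integer program with binary decision variables.
Take node-E and node-B: power draw 15 + 2 = 17 ≤ 22, throughput 14 + 15 = 29.
No other feasible combination does better.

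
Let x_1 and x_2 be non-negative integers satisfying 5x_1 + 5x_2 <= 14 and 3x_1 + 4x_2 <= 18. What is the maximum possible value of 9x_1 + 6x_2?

18

Relaxing integrality, the LP optimum is 25.20 at (x_1,x_2) = (2.8, 0), which is not an integer point.
(x_1,x_2)=(2,0): 5·2+5·0=10≤14, 3·2+4·0=6≤18, objective 18.
(x_1,x_2)=(1,1): 5·1+5·1=10≤14, 3·1+4·1=7≤18, objective 15.
(x_1,x_2)=(1,0): 5·1+5·0=5≤14, 3·1+4·0=3≤18, objective 9.
No feasible integer point exceeds 18.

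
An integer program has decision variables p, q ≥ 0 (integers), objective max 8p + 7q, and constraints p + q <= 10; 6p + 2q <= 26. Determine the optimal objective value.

Relaxing integrality, the LP optimum is 71.50 at (p,q) = (1.5, 8.5), which is not an integer point.
(p,q)=(1,9): 1·1+1·9=10≤10, 6·1+2·9=24≤26, objective 71.
(p,q)=(0,10): 1·0+1·10=10≤10, 6·0+2·10=20≤26, objective 70.
The best lattice point is (1,9), giving 71.

71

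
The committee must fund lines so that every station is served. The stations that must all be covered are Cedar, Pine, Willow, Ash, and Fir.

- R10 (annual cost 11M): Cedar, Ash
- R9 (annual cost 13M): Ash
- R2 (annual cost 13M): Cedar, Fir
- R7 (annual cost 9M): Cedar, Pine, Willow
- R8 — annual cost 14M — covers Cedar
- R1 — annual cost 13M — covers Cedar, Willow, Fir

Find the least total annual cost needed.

33

Choose R10, R2, and R7: together they cover Cedar, Pine, Willow, Ash, Fir — every station.
Total annual cost: 11 + 13 + 9 = 33.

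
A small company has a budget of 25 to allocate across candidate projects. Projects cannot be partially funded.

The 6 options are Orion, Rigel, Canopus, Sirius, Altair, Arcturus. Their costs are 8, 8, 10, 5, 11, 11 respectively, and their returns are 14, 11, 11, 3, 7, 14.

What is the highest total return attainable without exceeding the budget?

Allowing fractional choices, the relaxed optimum would be about 36.5, but projects are indivisible.
Orion + Rigel + Sirius: cost 8 + 8 + 5 = 21 ≤ 25, return 14 + 11 + 3 = 28.
Orion + Sirius + Arcturus: cost 8 + 5 + 11 = 24 ≤ 25, return 14 + 3 + 14 = 31.
Orion + Arcturus: cost 8 + 11 = 19 ≤ 25, return 14 + 14 = 28.
Best is Orion, Sirius, and Arcturus with total return 31.

31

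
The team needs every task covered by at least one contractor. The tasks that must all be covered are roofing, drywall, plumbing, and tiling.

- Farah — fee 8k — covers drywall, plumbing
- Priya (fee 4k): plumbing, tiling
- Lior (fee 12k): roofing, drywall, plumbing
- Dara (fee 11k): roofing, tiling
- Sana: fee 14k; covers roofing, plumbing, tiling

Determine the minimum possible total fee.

16

Choose Priya and Lior: together they cover roofing, drywall, plumbing, tiling — every task.
Total fee: 4 + 12 = 16.
No cover costs less than 16.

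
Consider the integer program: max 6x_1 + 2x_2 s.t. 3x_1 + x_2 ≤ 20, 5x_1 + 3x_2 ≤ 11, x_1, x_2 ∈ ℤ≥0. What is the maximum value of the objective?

12

Relaxing integrality, the LP optimum is 13.20 at (x_1,x_2) = (2.2, 0), which is not an integer point.
(x_1,x_2)=(2,0): 3·2+1·0=6≤20, 5·2+3·0=10≤11, objective 12.
(x_1,x_2)=(1,1): 3·1+1·1=4≤20, 5·1+3·1=8≤11, objective 8.
(x_1,x_2)=(1,0): 3·1+1·0=3≤20, 5·1+3·0=5≤11, objective 6.
No feasible integer point exceeds 12.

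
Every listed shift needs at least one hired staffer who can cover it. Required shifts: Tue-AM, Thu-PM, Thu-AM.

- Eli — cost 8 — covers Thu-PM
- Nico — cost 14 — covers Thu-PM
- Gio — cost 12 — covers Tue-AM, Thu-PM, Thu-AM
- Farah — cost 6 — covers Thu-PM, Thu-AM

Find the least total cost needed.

The greedy cost-per-new-shift heuristic would pick Farah and Gio for 18, but a cheaper cover exists.
Gio alone covers Tue-AM, Thu-PM, Thu-AM — every shift.
Total cost: 12.
No cover costs less than 12.

12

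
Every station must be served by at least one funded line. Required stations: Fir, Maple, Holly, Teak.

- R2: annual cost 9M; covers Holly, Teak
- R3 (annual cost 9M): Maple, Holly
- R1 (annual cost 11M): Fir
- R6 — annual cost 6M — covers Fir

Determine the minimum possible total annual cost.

24

Choose R2, R3, and R6: together they cover Fir, Maple, Holly, Teak — every station.
Total annual cost: 9 + 9 + 6 = 24.
No cover costs less than 24.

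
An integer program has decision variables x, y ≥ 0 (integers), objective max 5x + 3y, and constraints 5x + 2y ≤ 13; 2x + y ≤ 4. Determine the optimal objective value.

12

(x,y)=(0,4): 5·0+2·4=8≤13, 2·0+1·4=4≤4, objective 12.
(x,y)=(0,3): 5·0+2·3=6≤13, 2·0+1·3=3≤4, objective 9.
The best lattice point is (0,4), giving 12.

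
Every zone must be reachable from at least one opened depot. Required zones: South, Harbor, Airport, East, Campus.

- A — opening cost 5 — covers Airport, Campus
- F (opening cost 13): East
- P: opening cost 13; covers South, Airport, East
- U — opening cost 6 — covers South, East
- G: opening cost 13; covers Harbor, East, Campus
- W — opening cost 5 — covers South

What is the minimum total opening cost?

The greedy cost-per-new-zone heuristic would pick A, U, and G for 24, but a cheaper cover exists.
Choose A, G, and W: together they cover South, Harbor, Airport, East, Campus — every zone.
Total opening cost: 5 + 13 + 5 = 23.
No cover costs less than 23.

23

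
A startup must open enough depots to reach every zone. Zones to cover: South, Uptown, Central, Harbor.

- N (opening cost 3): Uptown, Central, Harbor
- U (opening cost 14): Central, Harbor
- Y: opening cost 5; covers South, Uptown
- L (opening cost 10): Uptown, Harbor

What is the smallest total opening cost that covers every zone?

8

This is an integer covering problem.
Choose N and Y: together they cover South, Uptown, Central, Harbor — every zone.
Total opening cost: 3 + 5 = 8.
No cover costs less than 8.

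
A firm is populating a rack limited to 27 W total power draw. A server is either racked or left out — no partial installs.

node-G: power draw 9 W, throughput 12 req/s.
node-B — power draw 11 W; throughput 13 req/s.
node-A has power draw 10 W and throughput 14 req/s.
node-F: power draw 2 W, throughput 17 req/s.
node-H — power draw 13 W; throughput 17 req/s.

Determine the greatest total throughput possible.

Allowing fractional choices, the relaxed optimum would be about 50.8, but servers are indivisible.
node-B + node-F + node-H: power draw 11 + 2 + 13 = 26 ≤ 27, throughput 13 + 17 + 17 = 47.
node-G + node-F + node-H: power draw 9 + 2 + 13 = 24 ≤ 27, throughput 12 + 17 + 17 = 46.
node-A + node-F + node-H: power draw 10 + 2 + 13 = 25 ≤ 27, throughput 14 + 17 + 17 = 48.
Best is node-A, node-F, and node-H with total throughput 48.

48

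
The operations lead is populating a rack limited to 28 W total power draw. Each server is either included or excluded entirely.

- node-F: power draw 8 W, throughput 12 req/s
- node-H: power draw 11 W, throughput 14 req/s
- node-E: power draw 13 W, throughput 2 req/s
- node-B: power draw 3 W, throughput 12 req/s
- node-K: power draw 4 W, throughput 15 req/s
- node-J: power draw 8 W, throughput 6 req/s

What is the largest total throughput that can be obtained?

53

This is an integer program with binary decision variables.
Allowing fractional choices, the relaxed optimum would be about 54.5, but servers are indivisible.
node-F + node-B + node-K + node-J: power draw 8 + 3 + 4 + 8 = 23 ≤ 28, throughput 12 + 12 + 15 + 6 = 45.
node-F + node-H + node-B + node-K: power draw 8 + 11 + 3 + 4 = 26 ≤ 28, throughput 12 + 14 + 12 + 15 = 53.
node-H + node-B + node-K + node-J: power draw 11 + 3 + 4 + 8 = 26 ≤ 28, throughput 14 + 12 + 15 + 6 = 47.
Best is node-F, node-H, node-B, and node-K with total throughput 53.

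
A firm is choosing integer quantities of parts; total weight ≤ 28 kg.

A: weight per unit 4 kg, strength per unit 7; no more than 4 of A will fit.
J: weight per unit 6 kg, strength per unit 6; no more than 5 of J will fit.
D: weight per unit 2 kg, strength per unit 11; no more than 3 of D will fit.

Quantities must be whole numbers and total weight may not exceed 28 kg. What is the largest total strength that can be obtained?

67

4×A, 1×J, and 3×D: weight 28 ≤ 28, strength 4·7 + 1·6 + 3·11 = 67.
4×A and 3×D: weight 22 ≤ 28, strength 4·7 + 3·11 = 61.
Best is 67.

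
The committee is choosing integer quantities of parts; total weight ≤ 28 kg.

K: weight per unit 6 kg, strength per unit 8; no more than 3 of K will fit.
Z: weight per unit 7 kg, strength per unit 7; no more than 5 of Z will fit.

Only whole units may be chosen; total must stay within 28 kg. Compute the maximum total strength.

3×K and 1×Z: weight 25 ≤ 28, strength 3·8 + 1·7 = 31.
2×K and 2×Z: weight 26 ≤ 28, strength 2·8 + 2·7 = 30.
Best is 31.

31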